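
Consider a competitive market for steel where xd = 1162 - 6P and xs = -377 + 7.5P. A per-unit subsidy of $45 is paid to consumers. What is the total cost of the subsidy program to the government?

Pre-subsidy: 1162 - 6P = -377 + 7.5P gives P* = 114, x* = 478.
With the rebate, buyers effectively pay Pb = Ps − 45, where Ps is the price sellers receive.
Demand in terms of Ps becomes xd = 1162 − 6(Ps − 45) = 1432 - 6Ps. Setting this equal to supply: 1432 - 6Ps = -377 + 7.5Ps, so Ps = 134.
Buyers pay Pb = 134 − 45 = 89; x' = -377 + 7.5·134 = 628.
Government outlay = subsidy × quantity = 45 × 628 = 28260.

Government cost = $28260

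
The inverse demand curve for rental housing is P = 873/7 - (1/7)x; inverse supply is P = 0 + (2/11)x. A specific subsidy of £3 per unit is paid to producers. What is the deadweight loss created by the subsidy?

Deadweight loss = £13.86

Pre-subsidy: 873/7 - (1/7)x = 0 + (2/11)x gives x* = 384.12 and P* = 69.84.
With the subsidy, sellers receive Ps = Pb + 3 for each unit, where Pb is the price buyers pay.
On the curves, Pb = 873/7 - (1/7)x and Ps = 0 + (2/11)x; the wedge Ps − Pb = 3 gives 0 + (2/11)x − (873/7 - (1/7)x) = 3, so x' = 393.36.
Then Pb = 873/7 − (1/7)·393.36 = 68.52 and Ps = 0 + (2/11)·393.36 = 71.52.
The subsidy expands output by 393.36 − 384.12 = 9.24 past the efficient level; on those units the gap between marginal cost and willingness to pay runs from 0 up to 3.
DWL = ½ × 3 × 9.24 = 13.86.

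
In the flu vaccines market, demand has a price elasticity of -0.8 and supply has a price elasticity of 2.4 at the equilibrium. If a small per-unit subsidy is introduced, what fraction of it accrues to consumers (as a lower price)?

For a small subsidy around the equilibrium, the benefit split depends on the relative slopes, which at a point are proportional to the elasticities.
Buyer share = εs/(εs + |εd|) = 2.4/(2.4 + 0.8) = 0.75; seller share = |εd|/(εs + |εd|) = 0.25.

Consumer share = 0.75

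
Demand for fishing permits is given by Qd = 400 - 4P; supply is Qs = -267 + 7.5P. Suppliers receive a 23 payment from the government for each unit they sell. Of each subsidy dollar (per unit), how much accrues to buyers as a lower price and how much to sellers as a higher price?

Pre-subsidy: 400 - 4P = -267 + 7.5P gives P* = 58, Q* = 168.
With the subsidy, sellers receive Ps = Pb + 23 for each unit, where Pb is the price buyers pay.
Supply in terms of Pb becomes Qs = -267 + 7.5(Pb + 23) = -94.5 + 7.5Pb. Setting this equal to demand: 400 - 4Pb = -94.5 + 7.5Pb, so Pb = 43.
Sellers receive Ps = 43 + 23 = 66; Q' = 400 − 4·43 = 228.
Buyers' price falls by P* − Pb = 58 − 43 = 15; sellers' price rises by Ps − P* = 66 − 58 = 8.

Buyers gain 15 per unit; sellers gain 8 per unit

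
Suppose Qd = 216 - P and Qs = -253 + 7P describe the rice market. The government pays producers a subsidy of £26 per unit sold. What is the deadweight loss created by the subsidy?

Deadweight loss = £295.75

Pre-subsidy: 216 - P = -253 + 7P gives P* = 58.625, Q* = 157.375.
With the subsidy, sellers receive Ps = Pb + 26 for each unit, where Pb is the price buyers pay.
Supply in terms of Pb becomes Qs = -253 + 7(Pb + 26) = -71 + 7Pb. Setting this equal to demand: 216 - Pb = -71 + 7Pb, so Pb = 35.875.
Sellers receive Ps = 35.875 + 26 = 61.875; Q' = 216 − 1·35.875 = 180.125.
The subsidy expands output by 180.125 − 157.375 = 22.75 past the efficient level; on those units the gap between marginal cost and willingness to pay runs from 0 up to 26.
DWL = ½ × 26 × 22.75 = 295.75.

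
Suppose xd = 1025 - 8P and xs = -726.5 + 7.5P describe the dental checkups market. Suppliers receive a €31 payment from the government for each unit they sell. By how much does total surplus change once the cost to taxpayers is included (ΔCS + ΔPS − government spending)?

Net change in total surplus = -€1860

Pre-subsidy: 1025 - 8P = -726.5 + 7.5P gives P* = 113, x* = 121.
With the subsidy, sellers receive Ps = Pb + 31 for each unit, where Pb is the price buyers pay.
Supply in terms of Pb becomes xs = -726.5 + 7.5(Pb + 31) = -494 + 7.5Pb. Setting this equal to demand: 1025 - 8Pb = -494 + 7.5Pb, so Pb = 98.
Sellers receive Ps = 98 + 31 = 129; x' = 1025 − 8·98 = 241.
ΔCS = ½(121 + 241)(113 − 98) = 2715; ΔPS = ½(121 + 241)(129 − 113) = 2896.
Government spending = 31 × 241 = 7471.
Net change = 2715 + 2896 − 7471 = -1860. The loss equals the DWL triangle ½·31·120.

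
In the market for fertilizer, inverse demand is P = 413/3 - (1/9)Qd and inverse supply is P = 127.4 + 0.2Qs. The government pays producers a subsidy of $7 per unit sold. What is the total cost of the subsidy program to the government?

Pre-subsidy: 413/3 - (1/9)Q = 127.4 + 0.2Q gives Q* = 33 and P* = 134.
With the subsidy, sellers receive Ps = Pb + 7 for each unit, where Pb is the price buyers pay.
On the curves, Pb = 413/3 - (1/9)Q and Ps = 127.4 + 0.2Q; the wedge Ps − Pb = 7 gives 127.4 + 0.2Q − (413/3 - (1/9)Q) = 7, so Q' = 55.5.
Then Pb = 413/3 − (1/9)·55.5 = 131.5 and Ps = 127.4 + 0.2·55.5 = 138.5.
Government outlay = subsidy × quantity = 7 × 55.5 = 388.5.

Government cost = $388.5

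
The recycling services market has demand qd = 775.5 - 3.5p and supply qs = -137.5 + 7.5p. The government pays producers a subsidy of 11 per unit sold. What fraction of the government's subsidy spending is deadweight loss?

Pre-subsidy: 775.5 - 3.5p = -137.5 + 7.5p gives p* = 83, q* = 485.
With the subsidy, sellers receive ps = pb + 11 for each unit, where pb is the price buyers pay.
Supply in terms of pb becomes qs = -137.5 + 7.5(pb + 11) = -55 + 7.5pb. Setting this equal to demand: 775.5 - 3.5pb = -55 + 7.5pb, so pb = 75.5.
Sellers receive ps = 75.5 + 11 = 86.5; q' = 775.5 − 3.5·75.5 = 511.25.
ΔCS = ½(485 + 511.25)(83 − 75.5) = 3735.9375; ΔPS = ½(485 + 511.25)(86.5 − 83) = 1743.4375.
Government spending = 11 × 511.25 = 5623.75.
DWL = ½ × 11 × (511.25 − 485) = 144.375; fraction = 144.375 / 5623.75 = 21/818.

DWL / government spending = 21/818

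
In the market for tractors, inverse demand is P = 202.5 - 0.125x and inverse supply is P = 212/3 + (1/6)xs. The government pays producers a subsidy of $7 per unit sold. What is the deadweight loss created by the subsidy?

Pre-subsidy: 202.5 - 0.125x = 212/3 + (1/6)x gives x* = 452 and P* = 146.
With the subsidy, sellers receive Ps = Pb + 7 for each unit, where Pb is the price buyers pay.
On the curves, Pb = 202.5 - 0.125x and Ps = 212/3 + (1/6)x; the wedge Ps − Pb = 7 gives 212/3 + (1/6)x − (202.5 - 0.125x) = 7, so x' = 476.
Then Pb = 202.5 − 0.125·476 = 143 and Ps = 212/3 + (1/6)·476 = 150.
The subsidy expands output by 476 − 452 = 24 past the efficient level; on those units the gap between marginal cost and willingness to pay runs from 0 up to 7.
DWL = ½ × 7 × 24 = 84.

Deadweight loss = $84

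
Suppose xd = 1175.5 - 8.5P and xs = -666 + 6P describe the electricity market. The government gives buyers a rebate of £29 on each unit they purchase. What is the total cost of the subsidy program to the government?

Pre-subsidy: 1175.5 - 8.5P = -666 + 6P gives P* = 127, x* = 96.
With the rebate, buyers effectively pay Pb = Ps − 29, where Ps is the price sellers receive.
Demand in terms of Ps becomes xd = 1175.5 − 8.5(Ps − 29) = 1422 - 8.5Ps. Setting this equal to supply: 1422 - 8.5Ps = -666 + 6Ps, so Ps = 144.
Buyers pay Pb = 144 − 29 = 115; x' = -666 + 6·144 = 198.
Government outlay = subsidy × quantity = 29 × 198 = 5742.

Government cost = £5742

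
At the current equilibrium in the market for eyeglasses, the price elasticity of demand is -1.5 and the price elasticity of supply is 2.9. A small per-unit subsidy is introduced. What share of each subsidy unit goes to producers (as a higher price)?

For a small subsidy around the equilibrium, the benefit split depends on the relative slopes, which at a point are proportional to the elasticities.
Buyer share = εs/(εs + |εd|) = 2.9/(2.9 + 1.5) = 29/44; seller share = |εd|/(εs + |εd|) = 15/44.
So producers capture 15/44 of the subsidy.

Producer share = 15/44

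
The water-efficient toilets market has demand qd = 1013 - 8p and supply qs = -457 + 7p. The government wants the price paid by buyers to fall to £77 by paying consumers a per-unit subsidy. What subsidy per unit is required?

Required subsidy s = £45 per unit

At a buyer price of 77, quantity demanded is 1013 − 8·77 = 397.
Sellers supply 397 only when they receive ps with -457 + 7·ps = 397, i.e. ps = 122.
s = ps − pb = 122 − 77 = 45.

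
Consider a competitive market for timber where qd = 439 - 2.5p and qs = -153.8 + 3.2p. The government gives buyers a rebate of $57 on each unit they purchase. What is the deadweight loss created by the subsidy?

Deadweight loss = $2280

Pre-subsidy: 439 - 2.5p = -153.8 + 3.2p gives p* = 104, q* = 179.
With the rebate, buyers effectively pay pb = ps − 57, where ps is the price sellers receive.
Demand in terms of ps becomes qd = 439 − 2.5(ps − 57) = 581.5 - 2.5ps. Setting this equal to supply: 581.5 - 2.5ps = -153.8 + 3.2ps, so ps = 129.
Buyers pay pb = 129 − 57 = 72; q' = -153.8 + 3.2·129 = 259.
The subsidy expands output by 259 − 179 = 80 past the efficient level; on those units the gap between marginal cost and willingness to pay runs from 0 up to 57.
DWL = ½ × 57 × 80 = 2280.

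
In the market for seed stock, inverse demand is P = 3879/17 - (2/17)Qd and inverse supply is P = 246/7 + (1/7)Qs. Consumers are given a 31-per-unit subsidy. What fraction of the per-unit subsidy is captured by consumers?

Pre-subsidy: 3879/17 - (2/17)Q = 246/7 + (1/7)Q gives Q* = 741 and P* = 141.
With the rebate, buyers effectively pay Pb = Ps − 31, where Ps is the price sellers receive.
On the curves, Pb = 3879/17 - (2/17)Q and Ps = 246/7 + (1/7)Q; the wedge Ps − Pb = 31 gives 246/7 + (1/7)Q − (3879/17 - (2/17)Q) = 31, so Q' = 860.
Then Pb = 3879/17 − (2/17)·860 = 127 and Ps = 246/7 + (1/7)·860 = 158.
Buyers' price falls by P* − Pb = 141 − 127 = 14; sellers' price rises by Ps − P* = 158 − 141 = 17.
So consumers capture 14/31 = 14/31 of each unit of subsidy.

Consumer share = 14/31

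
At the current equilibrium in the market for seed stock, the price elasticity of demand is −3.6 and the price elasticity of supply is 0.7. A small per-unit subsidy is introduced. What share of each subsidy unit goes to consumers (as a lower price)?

For a small subsidy around the equilibrium, the benefit split depends on the relative slopes, which at a point are proportional to the elasticities.
Buyer share = εs/(εs + |εd|) = 0.7/(0.7 + 3.6) = 7/43; seller share = |εd|/(εs + |εd|) = 36/43.

Consumer share = 7/43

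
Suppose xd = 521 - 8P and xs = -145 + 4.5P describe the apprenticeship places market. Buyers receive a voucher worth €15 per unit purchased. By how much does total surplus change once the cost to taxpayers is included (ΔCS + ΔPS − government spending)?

Pre-subsidy: 521 - 8P = -145 + 4.5P gives P* = 53.28, x* = 94.76.
With the rebate, buyers effectively pay Pb = Ps − 15, where Ps is the price sellers receive.
Demand in terms of Ps becomes xd = 521 − 8(Ps − 15) = 641 - 8Ps. Setting this equal to supply: 641 - 8Ps = -145 + 4.5Ps, so Ps = 62.88.
Buyers pay Pb = 62.88 − 15 = 47.88; x' = -145 + 4.5·62.88 = 137.96.
ΔCS = ½(94.76 + 137.96)(53.28 − 47.88) = 628.344; ΔPS = ½(94.76 + 137.96)(62.88 − 53.28) = 1117.056.
Government spending = 15 × 137.96 = 2069.4.
Net change = 628.344 + 1117.056 − 2069.4 = -324. The loss equals the DWL triangle ½·15·43.2.

Net change in total surplus = -€324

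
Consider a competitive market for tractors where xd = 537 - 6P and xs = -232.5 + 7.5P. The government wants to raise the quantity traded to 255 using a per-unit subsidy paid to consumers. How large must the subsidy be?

At x = 255, invert demand for the buyer price: Pb = (537 − 255)/6 = 47; invert supply for the seller price: Ps = (255 − (-232.5))/7.5 = 65.
The subsidy must fill the gap: s = Ps − Pb = 65 − 47 = 18.

Required subsidy s = 18 per unit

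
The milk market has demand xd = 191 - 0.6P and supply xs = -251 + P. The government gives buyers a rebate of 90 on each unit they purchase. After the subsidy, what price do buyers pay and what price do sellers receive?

Pre-subsidy: 191 - 0.6P = -251 + P gives P* = 276.25, x* = 25.25.
With the rebate, buyers effectively pay Pb = Ps − 90, where Ps is the price sellers receive.
Demand in terms of Ps becomes xd = 191 − 0.6(Ps − 90) = 245 - 0.6Ps. Setting this equal to supply: 245 - 0.6Ps = -251 + Ps, so Ps = 310.
Buyers pay Pb = 310 − 90 = 220; x' = -251 + 1·310 = 59.

Buyers pay 220; sellers receive 310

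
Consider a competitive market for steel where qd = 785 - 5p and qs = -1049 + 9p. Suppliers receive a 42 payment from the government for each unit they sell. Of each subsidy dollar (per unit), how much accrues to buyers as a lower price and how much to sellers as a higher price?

Buyers gain 27 per unit; sellers gain 15 per unit

Pre-subsidy: 785 - 5p = -1049 + 9p gives p* = 131, q* = 130.
With the subsidy, sellers receive ps = pb + 42 for each unit, where pb is the price buyers pay.
Supply in terms of pb becomes qs = -1049 + 9(pb + 42) = -671 + 9pb. Setting this equal to demand: 785 - 5pb = -671 + 9pb, so pb = 104.
Sellers receive ps = 104 + 42 = 146; q' = 785 − 5·104 = 265.
Buyers' price falls by p* − pb = 131 − 104 = 27; sellers' price rises by ps − p* = 146 − 131 = 15.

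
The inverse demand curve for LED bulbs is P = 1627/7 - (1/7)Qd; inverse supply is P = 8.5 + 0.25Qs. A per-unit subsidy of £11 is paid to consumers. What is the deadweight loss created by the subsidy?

Deadweight loss = £154

Pre-subsidy: 1627/7 - (1/7)Q = 8.5 + 0.25Q gives Q* = 570 and P* = 151.
With the rebate, buyers effectively pay Pb = Ps − 11, where Ps is the price sellers receive.
On the curves, Pb = 1627/7 - (1/7)Q and Ps = 8.5 + 0.25Q; the wedge Ps − Pb = 11 gives 8.5 + 0.25Q − (1627/7 - (1/7)Q) = 11, so Q' = 598.
Then Pb = 1627/7 − (1/7)·598 = 147 and Ps = 8.5 + 0.25·598 = 158.
The subsidy expands output by 598 − 570 = 28 past the efficient level; on those units the gap between marginal cost and willingness to pay runs from 0 up to 11.
DWL = ½ × 11 × 28 = 154.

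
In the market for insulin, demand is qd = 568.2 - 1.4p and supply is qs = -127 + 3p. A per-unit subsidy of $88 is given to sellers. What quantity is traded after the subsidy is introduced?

Pre-subsidy: 568.2 - 1.4p = -127 + 3p gives p* = 158, q* = 347.
With the subsidy, sellers receive ps = pb + 88 for each unit, where pb is the price buyers pay.
Supply in terms of pb becomes qs = -127 + 3(pb + 88) = 137 + 3pb. Setting this equal to demand: 568.2 - 1.4pb = 137 + 3pb, so pb = 98.
Sellers receive ps = 98 + 88 = 186; q' = 568.2 − 1.4·98 = 431.

q' = 431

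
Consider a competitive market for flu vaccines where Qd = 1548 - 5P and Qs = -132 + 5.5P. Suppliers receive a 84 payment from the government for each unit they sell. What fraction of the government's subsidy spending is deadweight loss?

Pre-subsidy: 1548 - 5P = -132 + 5.5P gives P* = 160, Q* = 748.
With the subsidy, sellers receive Ps = Pb + 84 for each unit, where Pb is the price buyers pay.
Supply in terms of Pb becomes Qs = -132 + 5.5(Pb + 84) = 330 + 5.5Pb. Setting this equal to demand: 1548 - 5Pb = 330 + 5.5Pb, so Pb = 116.
Sellers receive Ps = 116 + 84 = 200; Q' = 1548 − 5·116 = 968.
ΔCS = ½(748 + 968)(160 − 116) = 37752; ΔPS = ½(748 + 968)(200 − 160) = 34320.
Government spending = 84 × 968 = 81312.
DWL = ½ × 84 × (968 − 748) = 9240; fraction = 9240 / 81312 = 5/44.

DWL / government spending = 5/44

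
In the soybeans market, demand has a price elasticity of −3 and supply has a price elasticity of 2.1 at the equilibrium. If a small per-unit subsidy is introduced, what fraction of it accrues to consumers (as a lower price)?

For a small subsidy around the equilibrium, the benefit split depends on the relative slopes, which at a point are proportional to the elasticities.
Buyer share = εs/(εs + |εd|) = 2.1/(2.1 + 3) = 7/17; seller share = |εd|/(εs + |εd|) = 10/17.

Consumer share = 7/17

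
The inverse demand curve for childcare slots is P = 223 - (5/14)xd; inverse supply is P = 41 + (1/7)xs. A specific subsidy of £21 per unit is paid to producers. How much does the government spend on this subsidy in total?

Government cost = £8526

Pre-subsidy: 223 - (5/14)x = 41 + (1/7)x gives x* = 364 and P* = 93.
With the subsidy, sellers receive Ps = Pb + 21 for each unit, where Pb is the price buyers pay.
On the curves, Pb = 223 - (5/14)x and Ps = 41 + (1/7)x; the wedge Ps − Pb = 21 gives 41 + (1/7)x − (223 - (5/14)x) = 21, so x' = 406.
Then Pb = 223 − (5/14)·406 = 78 and Ps = 41 + (1/7)·406 = 99.
Government outlay = subsidy × quantity = 21 × 406 = 8526.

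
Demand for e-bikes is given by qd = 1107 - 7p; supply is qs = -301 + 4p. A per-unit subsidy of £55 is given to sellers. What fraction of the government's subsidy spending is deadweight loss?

Pre-subsidy: 1107 - 7p = -301 + 4p gives p* = 128, q* = 211.
With the subsidy, sellers receive ps = pb + 55 for each unit, where pb is the price buyers pay.
Supply in terms of pb becomes qs = -301 + 4(pb + 55) = -81 + 4pb. Setting this equal to demand: 1107 - 7pb = -81 + 4pb, so pb = 108.
Sellers receive ps = 108 + 55 = 163; q' = 1107 − 7·108 = 351.
ΔCS = ½(211 + 351)(128 − 108) = 5620; ΔPS = ½(211 + 351)(163 − 128) = 9835.
Government spending = 55 × 351 = 19305.
DWL = ½ × 55 × (351 − 211) = 3850; fraction = 3850 / 19305 = 70/351.

DWL / government spending = 70/351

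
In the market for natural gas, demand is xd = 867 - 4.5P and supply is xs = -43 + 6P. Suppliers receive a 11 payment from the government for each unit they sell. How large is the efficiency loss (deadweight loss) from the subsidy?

Deadweight loss = 1089/7

Pre-subsidy: 867 - 4.5P = -43 + 6P gives P* = 260/3, x* = 477.
With the subsidy, sellers receive Ps = Pb + 11 for each unit, where Pb is the price buyers pay.
Supply in terms of Pb becomes xs = -43 + 6(Pb + 11) = 23 + 6Pb. Setting this equal to demand: 867 - 4.5Pb = 23 + 6Pb, so Pb = 1688/21.
Sellers receive Ps = 1688/21 + 11 = 1919/21; x' = 867 − 4.5·(1688/21) = 3537/7.
The subsidy expands output by 3537/7 − 477 = 198/7 past the efficient level; on those units the gap between marginal cost and willingness to pay runs from 0 up to 11.
DWL = ½ × 11 × 198/7 = 1089/7.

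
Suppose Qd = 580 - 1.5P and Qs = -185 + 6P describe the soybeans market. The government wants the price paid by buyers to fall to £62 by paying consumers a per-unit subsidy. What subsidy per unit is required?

Required subsidy s = £50 per unit

At a buyer price of 62, quantity demanded is 580 − 1.5·62 = 487.
Sellers supply 487 only when they receive Ps with -185 + 6·Ps = 487, i.e. Ps = 112.
s = Ps − Pb = 112 − 62 = 50.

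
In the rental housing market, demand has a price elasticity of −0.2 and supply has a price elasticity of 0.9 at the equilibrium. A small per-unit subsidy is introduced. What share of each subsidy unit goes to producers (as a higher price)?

Producer share = 2/11

For a small subsidy around the equilibrium, the benefit split depends on the relative slopes, which at a point are proportional to the elasticities.
Buyer share = εs/(εs + |εd|) = 0.9/(0.9 + 0.2) = 9/11; seller share = |εd|/(εs + |εd|) = 2/11.
So producers capture 2/11 of the subsidy.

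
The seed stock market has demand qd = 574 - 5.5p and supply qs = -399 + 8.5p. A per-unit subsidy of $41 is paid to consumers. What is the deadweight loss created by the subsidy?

Pre-subsidy: 574 - 5.5p = -399 + 8.5p gives p* = 69.5, q* = 191.75.
With the rebate, buyers effectively pay pb = ps − 41, where ps is the price sellers receive.
Demand in terms of ps becomes qd = 574 − 5.5(ps − 41) = 799.5 - 5.5ps. Setting this equal to supply: 799.5 - 5.5ps = -399 + 8.5ps, so ps = 2397/28.
Buyers pay pb = 2397/28 − 41 = 1249/28; q' = -399 + 8.5·(2397/28) = 18405/56.
The subsidy expands output by 18405/56 − 191.75 = 7667/56 past the efficient level; on those units the gap between marginal cost and willingness to pay runs from 0 up to 41.
DWL = ½ × 41 × 7667/56 = 314347/112.

Deadweight loss = 314347/112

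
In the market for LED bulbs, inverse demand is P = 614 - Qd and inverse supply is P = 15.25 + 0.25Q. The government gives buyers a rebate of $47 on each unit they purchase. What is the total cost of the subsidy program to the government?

Pre-subsidy: 614 - Q = 15.25 + 0.25Q gives Q* = 479 and P* = 135.
With the rebate, buyers effectively pay Pb = Ps − 47, where Ps is the price sellers receive.
On the curves, Pb = 614 - Q and Ps = 15.25 + 0.25Q; the wedge Ps − Pb = 47 gives 15.25 + 0.25Q − (614 - Q) = 47, so Q' = 516.6.
Then Pb = 614 − 1·516.6 = 97.4 and Ps = 15.25 + 0.25·516.6 = 144.4.
Government outlay = subsidy × quantity = 47 × 516.6 = 24280.2.

Government cost = $24280.2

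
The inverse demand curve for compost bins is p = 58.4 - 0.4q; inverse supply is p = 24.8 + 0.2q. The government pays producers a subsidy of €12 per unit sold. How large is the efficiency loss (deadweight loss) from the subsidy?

Deadweight loss = €120

Pre-subsidy: 58.4 - 0.4q = 24.8 + 0.2q gives q* = 56 and p* = 36.
With the subsidy, sellers receive ps = pb + 12 for each unit, where pb is the price buyers pay.
On the curves, pb = 58.4 - 0.4q and ps = 24.8 + 0.2q; the wedge ps − pb = 12 gives 24.8 + 0.2q − (58.4 - 0.4q) = 12, so q' = 76.
Then pb = 58.4 − 0.4·76 = 28 and ps = 24.8 + 0.2·76 = 40.
The subsidy expands output by 76 − 56 = 20 past the efficient level; on those units the gap between marginal cost and willingness to pay runs from 0 up to 12.
DWL = ½ × 12 × 20 = 120.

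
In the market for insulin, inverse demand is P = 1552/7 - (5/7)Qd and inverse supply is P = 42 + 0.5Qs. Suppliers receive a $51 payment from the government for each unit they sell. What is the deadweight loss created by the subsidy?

Pre-subsidy: 1552/7 - (5/7)Q = 42 + 0.5Q gives Q* = 148 and P* = 116.
With the subsidy, sellers receive Ps = Pb + 51 for each unit, where Pb is the price buyers pay.
On the curves, Pb = 1552/7 - (5/7)Q and Ps = 42 + 0.5Q; the wedge Ps − Pb = 51 gives 42 + 0.5Q − (1552/7 - (5/7)Q) = 51, so Q' = 190.
Then Pb = 1552/7 − (5/7)·190 = 86 and Ps = 42 + 0.5·190 = 137.
The subsidy expands output by 190 − 148 = 42 past the efficient level; on those units the gap between marginal cost and willingness to pay runs from 0 up to 51.
DWL = ½ × 51 × 42 = 1071.

Deadweight loss = $1071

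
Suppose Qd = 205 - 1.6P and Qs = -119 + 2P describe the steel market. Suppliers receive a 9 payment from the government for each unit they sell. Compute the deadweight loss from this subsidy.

Pre-subsidy: 205 - 1.6P = -119 + 2P gives P* = 90, Q* = 61.
With the subsidy, sellers receive Ps = Pb + 9 for each unit, where Pb is the price buyers pay.
Supply in terms of Pb becomes Qs = -119 + 2(Pb + 9) = -101 + 2Pb. Setting this equal to demand: 205 - 1.6Pb = -101 + 2Pb, so Pb = 85.
Sellers receive Ps = 85 + 9 = 94; Q' = 205 − 1.6·85 = 69.
The subsidy expands output by 69 − 61 = 8 past the efficient level; on those units the gap between marginal cost and willingness to pay runs from 0 up to 9.
DWL = ½ × 9 × 8 = 36.

Deadweight loss = 36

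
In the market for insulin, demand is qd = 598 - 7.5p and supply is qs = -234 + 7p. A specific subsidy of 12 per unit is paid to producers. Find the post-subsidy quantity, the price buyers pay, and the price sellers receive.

q' = 6122/29; buyers pay 1496/29; sellers receive 1844/29

Pre-subsidy: 598 - 7.5p = -234 + 7p gives p* = 1664/29, q* = 4862/29.
With the subsidy, sellers receive ps = pb + 12 for each unit, where pb is the price buyers pay.
Supply in terms of pb becomes qs = -234 + 7(pb + 12) = -150 + 7pb. Setting this equal to demand: 598 - 7.5pb = -150 + 7pb, so pb = 1496/29.
Sellers receive ps = 1496/29 + 12 = 1844/29; q' = 598 − 7.5·(1496/29) = 6122/29.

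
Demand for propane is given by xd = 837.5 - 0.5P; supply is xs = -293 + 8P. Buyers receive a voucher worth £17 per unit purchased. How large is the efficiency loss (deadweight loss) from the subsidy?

Deadweight loss = £68

Pre-subsidy: 837.5 - 0.5P = -293 + 8P gives P* = 133, x* = 771.
With the rebate, buyers effectively pay Pb = Ps − 17, where Ps is the price sellers receive.
Demand in terms of Ps becomes xd = 837.5 − 0.5(Ps − 17) = 846 - 0.5Ps. Setting this equal to supply: 846 - 0.5Ps = -293 + 8Ps, so Ps = 134.
Buyers pay Pb = 134 − 17 = 117; x' = -293 + 8·134 = 779.
The subsidy expands output by 779 − 771 = 8 past the efficient level; on those units the gap between marginal cost and willingness to pay runs from 0 up to 17.
DWL = ½ × 17 × 8 = 68.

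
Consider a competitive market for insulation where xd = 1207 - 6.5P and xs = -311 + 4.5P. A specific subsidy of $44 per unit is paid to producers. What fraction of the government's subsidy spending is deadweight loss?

Pre-subsidy: 1207 - 6.5P = -311 + 4.5P gives P* = 138, x* = 310.
With the subsidy, sellers receive Ps = Pb + 44 for each unit, where Pb is the price buyers pay.
Supply in terms of Pb becomes xs = -311 + 4.5(Pb + 44) = -113 + 4.5Pb. Setting this equal to demand: 1207 - 6.5Pb = -113 + 4.5Pb, so Pb = 120.
Sellers receive Ps = 120 + 44 = 164; x' = 1207 − 6.5·120 = 427.
ΔCS = ½(310 + 427)(138 − 120) = 6633; ΔPS = ½(310 + 427)(164 − 138) = 9581.
Government spending = 44 × 427 = 18788.
DWL = ½ × 44 × (427 − 310) = 2574; fraction = 2574 / 18788 = 117/854.

DWL / government spending = 117/854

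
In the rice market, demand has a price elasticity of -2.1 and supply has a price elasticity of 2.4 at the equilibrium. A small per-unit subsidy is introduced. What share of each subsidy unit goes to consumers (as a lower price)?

For a small subsidy around the equilibrium, the benefit split depends on the relative slopes, which at a point are proportional to the elasticities.
Buyer share = εs/(εs + |εd|) = 2.4/(2.4 + 2.1) = 8/15; seller share = |εd|/(εs + |εd|) = 7/15.

Consumer share = 8/15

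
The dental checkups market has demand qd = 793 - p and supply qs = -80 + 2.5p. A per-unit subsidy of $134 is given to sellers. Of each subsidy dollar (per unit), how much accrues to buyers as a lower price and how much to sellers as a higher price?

Pre-subsidy: 793 - p = -80 + 2.5p gives p* = 1746/7, q* = 3805/7.
With the subsidy, sellers receive ps = pb + 134 for each unit, where pb is the price buyers pay.
Supply in terms of pb becomes qs = -80 + 2.5(pb + 134) = 255 + 2.5pb. Setting this equal to demand: 793 - pb = 255 + 2.5pb, so pb = 1076/7.
Sellers receive ps = 1076/7 + 134 = 2014/7; q' = 793 − 1·(1076/7) = 4475/7.
Buyers' price falls by p* − pb = 1746/7 − 1076/7 = 670/7; sellers' price rises by ps − p* = 2014/7 − 1746/7 = 268/7.

Buyers gain 670/7 per unit; sellers gain 268/7 per unit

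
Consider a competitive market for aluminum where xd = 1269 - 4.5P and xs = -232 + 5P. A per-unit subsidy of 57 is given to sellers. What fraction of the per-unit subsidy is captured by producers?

Pre-subsidy: 1269 - 4.5P = -232 + 5P gives P* = 158, x* = 558.
With the subsidy, sellers receive Ps = Pb + 57 for each unit, where Pb is the price buyers pay.
Supply in terms of Pb becomes xs = -232 + 5(Pb + 57) = 53 + 5Pb. Setting this equal to demand: 1269 - 4.5Pb = 53 + 5Pb, so Pb = 128.
Sellers receive Ps = 128 + 57 = 185; x' = 1269 − 4.5·128 = 693.
Buyers' price falls by P* − Pb = 158 − 128 = 30; sellers' price rises by Ps − P* = 185 − 158 = 27.
So producers capture 27/57 = 9/19 of each unit of subsidy.

Producer share = 9/19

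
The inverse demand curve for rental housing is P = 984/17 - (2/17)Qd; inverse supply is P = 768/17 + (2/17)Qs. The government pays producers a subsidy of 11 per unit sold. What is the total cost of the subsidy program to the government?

Pre-subsidy: 984/17 - (2/17)Q = 768/17 + (2/17)Q gives Q* = 54 and P* = 876/17.
With the subsidy, sellers receive Ps = Pb + 11 for each unit, where Pb is the price buyers pay.
On the curves, Pb = 984/17 - (2/17)Q and Ps = 768/17 + (2/17)Q; the wedge Ps − Pb = 11 gives 768/17 + (2/17)Q − (984/17 - (2/17)Q) = 11, so Q' = 100.75.
Then Pb = 984/17 − (2/17)·100.75 = 1565/34 and Ps = 768/17 + (2/17)·100.75 = 1939/34.
Government outlay = subsidy × quantity = 11 × 100.75 = 1108.25.

Government cost = 1108.25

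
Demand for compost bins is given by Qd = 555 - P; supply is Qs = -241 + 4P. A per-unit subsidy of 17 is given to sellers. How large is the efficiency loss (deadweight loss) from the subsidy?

Deadweight loss = 115.6

Pre-subsidy: 555 - P = -241 + 4P gives P* = 159.2, Q* = 395.8.
With the subsidy, sellers receive Ps = Pb + 17 for each unit, where Pb is the price buyers pay.
Supply in terms of Pb becomes Qs = -241 + 4(Pb + 17) = -173 + 4Pb. Setting this equal to demand: 555 - Pb = -173 + 4Pb, so Pb = 145.6.
Sellers receive Ps = 145.6 + 17 = 162.6; Q' = 555 − 1·145.6 = 409.4.
The subsidy expands output by 409.4 − 395.8 = 13.6 past the efficient level; on those units the gap between marginal cost and willingness to pay runs from 0 up to 17.
DWL = ½ × 17 × 13.6 = 115.6.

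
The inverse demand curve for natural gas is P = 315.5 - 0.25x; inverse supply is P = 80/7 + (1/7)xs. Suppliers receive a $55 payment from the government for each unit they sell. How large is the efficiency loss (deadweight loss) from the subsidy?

Pre-subsidy: 315.5 - 0.25x = 80/7 + (1/7)x gives x* = 774 and P* = 122.
With the subsidy, sellers receive Ps = Pb + 55 for each unit, where Pb is the price buyers pay.
On the curves, Pb = 315.5 - 0.25x and Ps = 80/7 + (1/7)x; the wedge Ps − Pb = 55 gives 80/7 + (1/7)x − (315.5 - 0.25x) = 55, so x' = 914.
Then Pb = 315.5 − 0.25·914 = 87 and Ps = 80/7 + (1/7)·914 = 142.
The subsidy expands output by 914 − 774 = 140 past the efficient level; on those units the gap between marginal cost and willingness to pay runs from 0 up to 55.
DWL = ½ × 55 × 140 = 3850.

Deadweight loss = $3850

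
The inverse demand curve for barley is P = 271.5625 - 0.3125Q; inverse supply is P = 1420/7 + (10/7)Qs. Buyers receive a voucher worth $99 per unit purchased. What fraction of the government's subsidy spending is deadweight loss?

Pre-subsidy: 271.5625 - 0.3125Q = 1420/7 + (10/7)Q gives Q* = 513/13 and P* = 3370/13.
With the rebate, buyers effectively pay Pb = Ps − 99, where Ps is the price sellers receive.
On the curves, Pb = 271.5625 - 0.3125Q and Ps = 1420/7 + (10/7)Q; the wedge Ps − Pb = 99 gives 1420/7 + (10/7)Q − (271.5625 - 0.3125Q) = 99, so Q' = 6261/65.
Then Pb = 271.5625 − 0.3125·(6261/65) = 3139/13 and Ps = 1420/7 + (10/7)·(6261/65) = 4426/13.
ΔCS = ½(513/13 + 6261/65)(3370/13 − 3139/13) = 1019403/845; ΔPS = ½(513/13 + 6261/65)(4426/13 − 3370/13) = 4660128/845.
Government spending = 99 × 6261/65 = 619839/65.
DWL = ½ × 99 × (6261/65 − 513/13) = 182952/65; fraction = (182952/65) / (619839/65) = 616/2087.

DWL / government spending = 616/2087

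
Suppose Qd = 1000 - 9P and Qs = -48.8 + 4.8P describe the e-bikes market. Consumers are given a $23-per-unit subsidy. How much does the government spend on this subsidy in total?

Pre-subsidy: 1000 - 9P = -48.8 + 4.8P gives P* = 76, Q* = 316.
With the rebate, buyers effectively pay Pb = Ps − 23, where Ps is the price sellers receive.
Demand in terms of Ps becomes Qd = 1000 − 9(Ps − 23) = 1207 - 9Ps. Setting this equal to supply: 1207 - 9Ps = -48.8 + 4.8Ps, so Ps = 91.
Buyers pay Pb = 91 − 23 = 68; Q' = -48.8 + 4.8·91 = 388.
Government outlay = subsidy × quantity = 23 × 388 = 8924.

Government cost = $8924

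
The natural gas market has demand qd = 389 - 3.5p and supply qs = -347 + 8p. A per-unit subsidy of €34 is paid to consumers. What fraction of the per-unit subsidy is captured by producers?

Producer share = 7/23

Pre-subsidy: 389 - 3.5p = -347 + 8p gives p* = 64, q* = 165.
With the rebate, buyers effectively pay pb = ps − 34, where ps is the price sellers receive.
Demand in terms of ps becomes qd = 389 − 3.5(ps − 34) = 508 - 3.5ps. Setting this equal to supply: 508 - 3.5ps = -347 + 8ps, so ps = 1710/23.
Buyers pay pb = 1710/23 − 34 = 928/23; q' = -347 + 8·(1710/23) = 5699/23.
Buyers' price falls by p* − pb = 64 − 928/23 = 544/23; sellers' price rises by ps − p* = 1710/23 − 64 = 238/23.
So producers capture (238/23)/34 = 7/23 of each unit of subsidy.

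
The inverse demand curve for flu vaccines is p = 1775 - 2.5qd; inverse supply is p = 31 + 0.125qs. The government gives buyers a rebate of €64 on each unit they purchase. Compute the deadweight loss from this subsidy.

Pre-subsidy: 1775 - 2.5q = 31 + 0.125q gives q* = 13952/21 and p* = 2395/21.
With the rebate, buyers effectively pay pb = ps − 64, where ps is the price sellers receive.
On the curves, pb = 1775 - 2.5q and ps = 31 + 0.125q; the wedge ps − pb = 64 gives 31 + 0.125q − (1775 - 2.5q) = 64, so q' = 14464/21.
Then pb = 1775 − 2.5·(14464/21) = 1115/21 and ps = 31 + 0.125·(14464/21) = 2459/21.
The subsidy expands output by 14464/21 − 13952/21 = 512/21 past the efficient level; on those units the gap between marginal cost and willingness to pay runs from 0 up to 64.
DWL = ½ × 64 × 512/21 = 16384/21.

Deadweight loss = 16384/21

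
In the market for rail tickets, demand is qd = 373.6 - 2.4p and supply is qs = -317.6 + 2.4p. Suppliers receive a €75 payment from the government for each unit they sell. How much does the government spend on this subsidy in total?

Pre-subsidy: 373.6 - 2.4p = -317.6 + 2.4p gives p* = 144, q* = 28.
With the subsidy, sellers receive ps = pb + 75 for each unit, where pb is the price buyers pay.
Supply in terms of pb becomes qs = -317.6 + 2.4(pb + 75) = -137.6 + 2.4pb. Setting this equal to demand: 373.6 - 2.4pb = -137.6 + 2.4pb, so pb = 106.5.
Sellers receive ps = 106.5 + 75 = 181.5; q' = 373.6 − 2.4·106.5 = 118.
Government outlay = subsidy × quantity = 75 × 118 = 8850.

Government cost = €8850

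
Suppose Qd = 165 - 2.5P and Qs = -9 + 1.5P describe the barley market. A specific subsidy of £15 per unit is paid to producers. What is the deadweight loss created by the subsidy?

Deadweight loss = £105.46875

Pre-subsidy: 165 - 2.5P = -9 + 1.5P gives P* = 43.5, Q* = 56.25.
With the subsidy, sellers receive Ps = Pb + 15 for each unit, where Pb is the price buyers pay.
Supply in terms of Pb becomes Qs = -9 + 1.5(Pb + 15) = 13.5 + 1.5Pb. Setting this equal to demand: 165 - 2.5Pb = 13.5 + 1.5Pb, so Pb = 37.875.
Sellers receive Ps = 37.875 + 15 = 52.875; Q' = 165 − 2.5·37.875 = 70.3125.
The subsidy expands output by 70.3125 − 56.25 = 14.0625 past the efficient level; on those units the gap between marginal cost and willingness to pay runs from 0 up to 15.
DWL = ½ × 15 × 14.0625 = 105.46875.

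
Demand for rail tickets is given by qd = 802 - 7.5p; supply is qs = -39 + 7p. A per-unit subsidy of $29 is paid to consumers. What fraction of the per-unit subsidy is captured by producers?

Pre-subsidy: 802 - 7.5p = -39 + 7p gives p* = 58, q* = 367.
With the rebate, buyers effectively pay pb = ps − 29, where ps is the price sellers receive.
Demand in terms of ps becomes qd = 802 − 7.5(ps − 29) = 1019.5 - 7.5ps. Setting this equal to supply: 1019.5 - 7.5ps = -39 + 7ps, so ps = 73.
Buyers pay pb = 73 − 29 = 44; q' = -39 + 7·73 = 472.
Buyers' price falls by p* − pb = 58 − 44 = 14; sellers' price rises by ps − p* = 73 − 58 = 15.
So producers capture 15/29 = 15/29 of each unit of subsidy.

Producer share = 15/29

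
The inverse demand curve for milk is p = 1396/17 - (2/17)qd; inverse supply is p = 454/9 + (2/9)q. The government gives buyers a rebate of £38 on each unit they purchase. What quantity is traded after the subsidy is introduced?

q' = 205

Pre-subsidy: 1396/17 - (2/17)q = 454/9 + (2/9)q gives q* = 2423/26 and p* = 925/13.
With the rebate, buyers effectively pay pb = ps − 38, where ps is the price sellers receive.
On the curves, pb = 1396/17 - (2/17)q and ps = 454/9 + (2/9)q; the wedge ps − pb = 38 gives 454/9 + (2/9)q − (1396/17 - (2/17)q) = 38, so q' = 205.
Then pb = 1396/17 − (2/17)·205 = 58 and ps = 454/9 + (2/9)·205 = 96.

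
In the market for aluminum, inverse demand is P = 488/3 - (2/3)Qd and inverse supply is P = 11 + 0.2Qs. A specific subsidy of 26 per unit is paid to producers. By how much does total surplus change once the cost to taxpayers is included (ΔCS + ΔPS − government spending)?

Net change in total surplus = -390

Pre-subsidy: 488/3 - (2/3)Q = 11 + 0.2Q gives Q* = 175 and P* = 46.
With the subsidy, sellers receive Ps = Pb + 26 for each unit, where Pb is the price buyers pay.
On the curves, Pb = 488/3 - (2/3)Q and Ps = 11 + 0.2Q; the wedge Ps − Pb = 26 gives 11 + 0.2Q − (488/3 - (2/3)Q) = 26, so Q' = 205.
Then Pb = 488/3 − (2/3)·205 = 26 and Ps = 11 + 0.2·205 = 52.
ΔCS = ½(175 + 205)(46 − 26) = 3800; ΔPS = ½(175 + 205)(52 − 46) = 1140.
Government spending = 26 × 205 = 5330.
Net change = 3800 + 1140 − 5330 = -390. The loss equals the DWL triangle ½·26·30.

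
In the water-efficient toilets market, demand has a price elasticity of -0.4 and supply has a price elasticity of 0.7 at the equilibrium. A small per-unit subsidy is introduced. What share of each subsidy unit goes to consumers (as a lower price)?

Consumer share = 7/11

For a small subsidy around the equilibrium, the benefit split depends on the relative slopes, which at a point are proportional to the elasticities.
Buyer share = εs/(εs + |εd|) = 0.7/(0.7 + 0.4) = 7/11; seller share = |εd|/(εs + |εd|) = 4/11.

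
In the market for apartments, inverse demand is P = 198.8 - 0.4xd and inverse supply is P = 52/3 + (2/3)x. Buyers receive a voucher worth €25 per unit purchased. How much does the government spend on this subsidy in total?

Government cost = €4839.0625

Pre-subsidy: 198.8 - 0.4x = 52/3 + (2/3)x gives x* = 170.125 and P* = 130.75.
With the rebate, buyers effectively pay Pb = Ps − 25, where Ps is the price sellers receive.
On the curves, Pb = 198.8 - 0.4x and Ps = 52/3 + (2/3)x; the wedge Ps − Pb = 25 gives 52/3 + (2/3)x − (198.8 - 0.4x) = 25, so x' = 193.5625.
Then Pb = 198.8 − 0.4·193.5625 = 121.375 and Ps = 52/3 + (2/3)·193.5625 = 146.375.
Government outlay = subsidy × quantity = 25 × 193.5625 = 4839.0625.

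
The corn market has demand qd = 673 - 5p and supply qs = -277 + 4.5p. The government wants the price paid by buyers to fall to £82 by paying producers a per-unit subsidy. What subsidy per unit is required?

Required subsidy s = £38 per unit

At a buyer price of 82, quantity demanded is 673 − 5·82 = 263.
Sellers supply 263 only when they receive ps with -277 + 4.5·ps = 263, i.e. ps = 120.
s = ps − pb = 120 − 82 = 38.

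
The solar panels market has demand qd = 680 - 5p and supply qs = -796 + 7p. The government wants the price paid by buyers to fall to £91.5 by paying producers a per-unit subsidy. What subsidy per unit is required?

Required subsidy s = £54 per unit

At a buyer price of 91.5, quantity demanded is 680 − 5·91.5 = 222.5.
Sellers supply 222.5 only when they receive ps with -796 + 7·ps = 222.5, i.e. ps = 145.5.
s = ps − pb = 145.5 − 91.5 = 54.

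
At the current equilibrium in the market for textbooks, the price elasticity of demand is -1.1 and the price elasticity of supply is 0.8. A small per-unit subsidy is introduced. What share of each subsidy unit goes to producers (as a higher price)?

For a small subsidy around the equilibrium, the benefit split depends on the relative slopes, which at a point are proportional to the elasticities.
Buyer share = εs/(εs + |εd|) = 0.8/(0.8 + 1.1) = 8/19; seller share = |εd|/(εs + |εd|) = 11/19.
So producers capture 11/19 of the subsidy.

Producer share = 11/19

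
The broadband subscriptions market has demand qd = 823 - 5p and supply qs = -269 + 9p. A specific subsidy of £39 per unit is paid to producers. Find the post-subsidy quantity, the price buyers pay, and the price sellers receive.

q' = 7817/14; buyers pay 741/14; sellers receive 1287/14

Pre-subsidy: 823 - 5p = -269 + 9p gives p* = 78, q* = 433.
With the subsidy, sellers receive ps = pb + 39 for each unit, where pb is the price buyers pay.
Supply in terms of pb becomes qs = -269 + 9(pb + 39) = 82 + 9pb. Setting this equal to demand: 823 - 5pb = 82 + 9pb, so pb = 741/14.
Sellers receive ps = 741/14 + 39 = 1287/14; q' = 823 − 5·(741/14) = 7817/14.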